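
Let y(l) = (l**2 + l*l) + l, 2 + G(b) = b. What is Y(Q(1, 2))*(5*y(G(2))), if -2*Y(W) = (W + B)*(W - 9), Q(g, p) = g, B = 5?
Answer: 0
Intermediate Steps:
G(b) = -2 + b
y(l) = l + 2*l**2 (y(l) = (l**2 + l**2) + l = 2*l**2 + l = l + 2*l**2)
Y(W) = -(-9 + W)*(5 + W)/2 (Y(W) = -(W + 5)*(W - 9)/2 = -(5 + W)*(-9 + W)/2 = -(-9 + W)*(5 + W)/2)
Y(Q(1, 2))*(5*y(G(2))) = (45/2 + 2*1 - 1/2*1**2)*(5*((-2 + 2)*(1 + 2*(-2 + 2)))) = (45/2 + 2 - 1/2*1)*(5*(0*(1 + 2*0))) = (45/2 + 2 - 1/2)*(5*(0*(1 + 0))) = 24*(5*(0*1)) = 24*(5*0) = 24*0 = 0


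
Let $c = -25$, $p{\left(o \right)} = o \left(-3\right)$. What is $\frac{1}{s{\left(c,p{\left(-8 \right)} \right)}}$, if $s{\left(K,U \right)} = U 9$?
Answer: $\frac{1}{216} \approx 0.0046296$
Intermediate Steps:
$p{\left(o \right)} = - 3 o$
$s{\left(K,U \right)} = 9 U$
$\frac{1}{s{\left(c,p{\left(-8 \right)} \right)}} = \frac{1}{9 \left(\left(-3\right) \left(-8\right)\right)} = \frac{1}{9 \cdot 24} = \frac{1}{216}$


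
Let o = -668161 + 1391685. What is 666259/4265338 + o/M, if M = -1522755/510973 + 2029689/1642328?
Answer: -235435199791690366901381/567579568993393194 ≈ -4.1481e+5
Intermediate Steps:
M = -1463746896243/839185265144 (M = -1522755*1/510973 + 2029689*(1/1642328) = -1522755/510973 + 2029689/1642328 = -1463746896243/839185265144 ≈ -1.7442)
o = 723524
666259/4265338 + o/M = 666259/4265338 + 723524/(-1463746896243/839185265144) = 666259*(1/4265338) + 723524*(-839185265144/1463746896243) = 60569/387758 - 607170679778047456/1463746896243 = -235435199791690366901381/567579568993393194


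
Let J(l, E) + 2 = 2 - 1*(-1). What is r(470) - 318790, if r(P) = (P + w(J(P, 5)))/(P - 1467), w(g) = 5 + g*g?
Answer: -317834106/997 ≈ -3.1879e+5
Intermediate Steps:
J(l, E) = 1 (J(l, E) = -2 + (2 - 1*(-1)) = -2 + (2 + 1) = -2 + 3 = 1)
w(g) = 5 + g²
r(P) = (6 + P)/(-1467 + P) (r(P) = (P + (5 + 1²))/(P - 1467) = (P + (5 + 1))/(-1467 + P) = (P + 6)/(-1467 + P) = (6 + P)/(-1467 + P))
r(470) - 318790 = (6 + 470)/(-1467 + 470) - 318790 = 476/(-997) - 318790 = -1/997*476 - 318790 = -476/997 - 318790 = -317834106/997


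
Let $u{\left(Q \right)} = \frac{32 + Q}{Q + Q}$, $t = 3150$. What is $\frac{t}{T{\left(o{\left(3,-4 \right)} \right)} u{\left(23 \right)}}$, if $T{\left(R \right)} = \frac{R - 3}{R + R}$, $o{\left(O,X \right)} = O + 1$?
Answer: $\frac{231840}{11} \approx 21076.0$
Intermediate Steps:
$o{\left(O,X \right)} = 1 + O$
$T{\left(R \right)} = \frac{-3 + R}{2 R}$
$u{\left(Q \right)} = \frac{32 + Q}{2 Q}$
$\frac{t}{T{\left(o{\left(3,-4 \right)} \right)} u{\left(23 \right)}} = \frac{3150}{\frac{-3 + \left(1 + 3\right)}{2 \left(1 + 3\right)} \frac{32 + 23}{2 \cdot 23}} = \frac{3150}{\frac{-3 + 4}{2 \cdot 4} \cdot \frac{1}{2} \cdot \frac{1}{23} \cdot 55} = \frac{3150}{\frac{1}{2} \cdot \frac{1}{4} \cdot 1 \cdot \frac{55}{46}} = \frac{3150}{\frac{1}{8} \cdot \frac{55}{46}} = \frac{3150}{\frac{55}{368}} = 3150 \cdot \frac{368}{55} = \frac{231840}{11}$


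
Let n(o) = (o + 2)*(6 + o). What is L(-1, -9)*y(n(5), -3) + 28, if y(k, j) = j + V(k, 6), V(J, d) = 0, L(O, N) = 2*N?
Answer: 82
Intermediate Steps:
n(o) = (2 + o)*(6 + o)
y(k, j) = j (y(k, j) = j + 0 = j)
L(-1, -9)*y(n(5), -3) + 28 = (2*(-9))*(-3) + 28 = -18*(-3) + 28 = 54 + 28 = 82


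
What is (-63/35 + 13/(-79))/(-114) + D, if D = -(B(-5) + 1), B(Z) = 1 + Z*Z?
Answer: -607517/22515 ≈ -26.983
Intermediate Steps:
B(Z) = 1 + Z²
D = -27 (D = -((1 + (-5)²) + 1) = -((1 + 25) + 1) = -(26 + 1) = -1*27 = -27)
(-63/35 + 13/(-79))/(-114) + D = (-63/35 + 13/(-79))/(-114) - 27 = -(-63*1/35 + 13*(-1/79))/114 - 27 = -(-9/5 - 13/79)/114 - 27 = -1/114*(-776/395) - 27 = 388/22515 - 27 = -607517/22515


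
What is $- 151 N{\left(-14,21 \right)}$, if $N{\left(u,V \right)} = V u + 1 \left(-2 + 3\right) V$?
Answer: $41223$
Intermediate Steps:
$N{\left(u,V \right)} = V + V u$ ($N{\left(u,V \right)} = V u + 1 \cdot 1 V = V u + 1 V = V u + V = V + V u$)
$- 151 N{\left(-14,21 \right)} = - 151 \cdot 21 \left(1 - 14\right) = - 151 \cdot 21 \left(-13\right) = \left(-151\right) \left(-273\right) = 41223$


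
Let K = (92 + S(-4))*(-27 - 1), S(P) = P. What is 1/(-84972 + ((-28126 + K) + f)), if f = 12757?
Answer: -1/102805 ≈ -9.7272e-6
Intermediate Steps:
K = -2464 (K = (92 - 4)*(-27 - 1) = 88*(-28) = -2464)
1/(-84972 + ((-28126 + K) + f)) = 1/(-84972 + ((-28126 - 2464) + 12757)) = 1/(-84972 + (-30590 + 12757)) = 1/(-84972 - 17833) = 1/(-102805) = -1/102805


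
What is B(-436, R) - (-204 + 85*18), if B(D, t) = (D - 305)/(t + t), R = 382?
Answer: -1013805/764 ≈ -1327.0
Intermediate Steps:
B(D, t) = (-305 + D)/(2*t) (B(D, t) = (-305 + D)/((2*t)) = (-305 + D)*(1/(2*t)) = (-305 + D)/(2*t))
B(-436, R) - (-204 + 85*18) = (½)*(-305 - 436)/382 - (-204 + 85*18) = (½)*(1/382)*(-741) - (-204 + 1530) = -741/764 - 1*1326 = -741/764 - 1326 = -1013805/764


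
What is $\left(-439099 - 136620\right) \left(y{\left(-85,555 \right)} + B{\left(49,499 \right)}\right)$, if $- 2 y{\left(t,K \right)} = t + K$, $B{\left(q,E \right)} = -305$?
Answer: $310888260$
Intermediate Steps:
$y{\left(t,K \right)} = - \frac{K}{2} - \frac{t}{2}$ ($y{\left(t,K \right)} = - \frac{t + K}{2} = - \frac{K + t}{2} = - \frac{K}{2} - \frac{t}{2}$)
$\left(-439099 - 136620\right) \left(y{\left(-85,555 \right)} + B{\left(49,499 \right)}\right) = \left(-439099 - 136620\right) \left(\left(\left(- \frac{1}{2}\right) 555 - - \frac{85}{2}\right) - 305\right) = \left(-439099 - 136620\right) \left(\left(- \frac{555}{2} + \frac{85}{2}\right) - 305\right) = \left(-439099 - 136620\right) \left(-235 - 305\right) = \left(-575719\right) \left(-540\right) = 310888260$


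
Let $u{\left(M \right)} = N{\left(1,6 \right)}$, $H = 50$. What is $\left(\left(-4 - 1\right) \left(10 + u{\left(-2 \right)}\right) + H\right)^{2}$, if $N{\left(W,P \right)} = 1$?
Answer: $25$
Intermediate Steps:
$u{\left(M \right)} = 1$
$\left(\left(-4 - 1\right) \left(10 + u{\left(-2 \right)}\right) + H\right)^{2} = \left(\left(-4 - 1\right) \left(10 + 1\right) + 50\right)^{2} = \left(\left(-5\right) 11 + 50\right)^{2} = \left(-55 + 50\right)^{2} = \left(-5\right)^{2} = 25$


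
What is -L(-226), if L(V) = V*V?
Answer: -51076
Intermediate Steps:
L(V) = V²
-L(-226) = -1*(-226)² = -1*51076 = -51076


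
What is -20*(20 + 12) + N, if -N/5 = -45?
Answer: -415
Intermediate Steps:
N = 225 (N = -5*(-45) = 225)
-20*(20 + 12) + N = -20*(20 + 12) + 225 = -20*32 + 225 = -640 + 225 = -415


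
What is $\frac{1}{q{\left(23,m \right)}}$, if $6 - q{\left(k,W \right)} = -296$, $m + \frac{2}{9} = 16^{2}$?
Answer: $\frac{1}{302} \approx 0.0033113$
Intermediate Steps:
$m = \frac{2302}{9}$ ($m = - \frac{2}{9} + 16^{2} = - \frac{2}{9} + 256 = \frac{2302}{9} \approx 255.78$)
$q{\left(k,W \right)} = 302$ ($q{\left(k,W \right)} = 6 - -296 = 6 + 296 = 302$)
$\frac{1}{q{\left(23,m \right)}} = \frac{1}{302}$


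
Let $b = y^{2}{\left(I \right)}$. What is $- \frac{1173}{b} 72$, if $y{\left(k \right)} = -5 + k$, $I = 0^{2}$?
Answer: $- \frac{84456}{25} \approx -3378.2$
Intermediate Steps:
$I = 0$
$b = 25$ ($b = \left(-5 + 0\right)^{2} = \left(-5\right)^{2} = 25$)
$- \frac{1173}{b} 72 = - \frac{1173}{25} \cdot 72 = \left(-1173\right) \frac{1}{25} \cdot 72 = \left(- \frac{1173}{25}\right) 72 = - \frac{84456}{25}$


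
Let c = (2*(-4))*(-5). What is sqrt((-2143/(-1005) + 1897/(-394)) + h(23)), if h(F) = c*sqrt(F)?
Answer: sqrt(-420576763710 + 6271689636000*sqrt(23))/395970 ≈ 13.753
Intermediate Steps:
c = 40 (c = -8*(-5) = 40)
h(F) = 40*sqrt(F)
sqrt((-2143/(-1005) + 1897/(-394)) + h(23)) = sqrt((-2143/(-1005) + 1897/(-394)) + 40*sqrt(23)) = sqrt((-2143*(-1/1005) + 1897*(-1/394)) + 40*sqrt(23)) = sqrt((2143/1005 - 1897/394) + 40*sqrt(23)) = sqrt(-1062143/395970 + 40*sqrt(23))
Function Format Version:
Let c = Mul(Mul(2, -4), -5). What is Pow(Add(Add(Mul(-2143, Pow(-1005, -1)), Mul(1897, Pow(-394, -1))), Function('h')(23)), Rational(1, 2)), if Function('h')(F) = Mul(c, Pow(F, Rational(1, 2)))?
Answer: Mul(Rational(1, 395970), Pow(Add(-420576763710, Mul(6271689636000, Pow(23, Rational(1, 2)))), Rational(1, 2))) ≈ 13.753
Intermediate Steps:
c = 40 (c = Mul(-8, -5) = 40)
Function('h')(F) = Mul(40, Pow(F, Rational(1, 2)))
Pow(Add(Add(Mul(-2143, Pow(-1005, -1)), Mul(1897, Pow(-394, -1))), Function('h')(23)), Rational(1, 2)) = Pow(Add(Add(Mul(-2143, Pow(-1005, -1)), Mul(1897, Pow(-394, -1))), Mul(40, Pow(23, Rational(1, 2)))), Rational(1, 2)) = Pow(Add(Add(Mul(-2143, Rational(-1, 1005)), Mul(1897, Rational(-1, 394))), Mul(40, Pow(23, Rational(1, 2)))), Rational(1, 2)) = Pow(Add(Add(Rational(2143, 1005), Rational(-1897, 394)), Mul(40, Pow(23, Rational(1, 2)))), Rational(1, 2)) = Pow(Add(Rational(-1062143, 395970), Mul(40, Pow(23, Rational(1, 2)))), Rational(1, 2))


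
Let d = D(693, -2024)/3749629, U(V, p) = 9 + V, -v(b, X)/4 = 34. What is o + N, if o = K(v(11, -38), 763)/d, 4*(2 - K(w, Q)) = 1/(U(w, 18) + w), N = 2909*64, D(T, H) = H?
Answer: 388521906603/2129248 ≈ 1.8247e+5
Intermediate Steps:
v(b, X) = -136 (v(b, X) = -4*34 = -136)
N = 186176
K(w, Q) = 2 - 1/(4*(9 + 2*w)) (K(w, Q) = 2 - 1/(4*((9 + w) + w)) = 2 - 1/(4*(9 + 2*w)))
d = -2024/3749629 ≈ -0.00053979
o = -7892969045/2129248 (o = ((71 + 16*(-136))/(4*(9 + 2*(-136))))/(-2024/3749629) = ((71 - 2176)/(4*(9 - 272)))*(-3749629/2024) = ((¼)*(-2105)/(-263))*(-3749629/2024) = ((¼)*(-1/263)*(-2105))*(-3749629/2024) = (2105/1052)*(-3749629/2024) = -7892969045/2129248 ≈ -3706.9)
o + N = -7892969045/2129248 + 186176 = 388521906603/2129248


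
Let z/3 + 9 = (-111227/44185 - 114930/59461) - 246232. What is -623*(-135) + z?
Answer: -1719902659630221/2627284285 ≈ -6.5463e+5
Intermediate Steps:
z = -1940870404420146/2627284285 (z = -27 + 3*((-111227/44185 - 114930/59461) - 246232) = -27 + 3*(-11691850697/2627284285 - 246232) = -27 + 3*(-646933155914817/2627284285) = -27 - 1940799467744451/2627284285 = -1940870404420146/2627284285 ≈ -7.3874e+5)
-623*(-135) + z = -623*(-135) - 1940870404420146/2627284285 = 84105 - 1940870404420146/2627284285 = -1719902659630221/2627284285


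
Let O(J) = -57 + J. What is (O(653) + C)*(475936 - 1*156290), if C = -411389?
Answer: -131308339278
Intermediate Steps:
(O(653) + C)*(475936 - 1*156290) = ((-57 + 653) - 411389)*(475936 - 1*156290) = (596 - 411389)*(475936 - 156290) = -410793*319646 = -131308339278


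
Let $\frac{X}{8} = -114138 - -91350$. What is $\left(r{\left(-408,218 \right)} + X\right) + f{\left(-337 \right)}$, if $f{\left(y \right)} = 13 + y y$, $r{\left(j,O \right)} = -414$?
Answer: $-69136$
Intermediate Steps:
$f{\left(y \right)} = 13 + y^{2}$
$X = -182304$ ($X = 8 \left(-114138 - -91350\right) = 8 \left(-114138 + 91350\right) = 8 \left(-22788\right) = -182304$)
$\left(r{\left(-408,218 \right)} + X\right) + f{\left(-337 \right)} = \left(-414 - 182304\right) + \left(13 + \left(-337\right)^{2}\right) = -182718 + \left(13 + 113569\right) = -182718 + 113582 = -69136$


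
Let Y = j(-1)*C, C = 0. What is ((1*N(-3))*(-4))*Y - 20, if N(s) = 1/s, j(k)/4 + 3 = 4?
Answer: -20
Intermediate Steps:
j(k) = 4 (j(k) = -12 + 4*4 = -12 + 16 = 4)
N(s) = 1/s
Y = 0 (Y = 4*0 = 0)
((1*N(-3))*(-4))*Y - 20 = ((1/(-3))*(-4))*0 - 20 = ((1*(-⅓))*(-4))*0 - 20 = -⅓*(-4)*0 - 20 = (4/3)*0 - 20 = 0 - 20 = -20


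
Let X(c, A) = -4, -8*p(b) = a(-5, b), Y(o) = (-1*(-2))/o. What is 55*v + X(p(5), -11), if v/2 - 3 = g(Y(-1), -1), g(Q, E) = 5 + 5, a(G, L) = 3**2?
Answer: 1426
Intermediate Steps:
a(G, L) = 9
Y(o) = 2/o
p(b) = -9/8 (p(b) = -1/8*9 = -9/8)
g(Q, E) = 10
v = 26 (v = 6 + 2*10 = 6 + 20 = 26)
55*v + X(p(5), -11) = 55*26 - 4 = 1430 - 4 = 1426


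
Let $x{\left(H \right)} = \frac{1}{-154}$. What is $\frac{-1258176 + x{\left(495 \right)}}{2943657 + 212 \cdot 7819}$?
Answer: $- \frac{38751821}{141719578} \approx -0.27344$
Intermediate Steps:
$x{\left(H \right)} = - \frac{1}{154}$
$\frac{-1258176 + x{\left(495 \right)}}{2943657 + 212 \cdot 7819} = \frac{-1258176 - \frac{1}{154}}{2943657 + 212 \cdot 7819} = - \frac{193759105}{154 \left(2943657 + 1657628\right)} = - \frac{193759105}{154 \cdot 4601285} = \left(- \frac{193759105}{154}\right) \frac{1}{4601285} = - \frac{38751821}{141719578}$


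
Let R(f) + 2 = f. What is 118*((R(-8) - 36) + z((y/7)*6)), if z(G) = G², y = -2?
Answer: -248980/49 ≈ -5081.2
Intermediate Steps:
R(f) = -2 + f
118*((R(-8) - 36) + z((y/7)*6)) = 118*(((-2 - 8) - 36) + (-2/7*6)²) = 118*((-10 - 36) + (-2*⅐*6)²) = 118*(-46 + (-2/7*6)²) = 118*(-46 + (-12/7)²) = 118*(-46 + 144/49) = 118*(-2110/49) = -248980/49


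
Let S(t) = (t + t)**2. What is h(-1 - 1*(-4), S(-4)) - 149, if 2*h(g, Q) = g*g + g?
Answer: -143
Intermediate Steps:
S(t) = 4*t**2 (S(t) = (2*t)**2 = 4*t**2)
h(g, Q) = g/2 + g**2/2 (h(g, Q) = (g*g + g)/2 = (g**2 + g)/2 = (g + g**2)/2 = g/2 + g**2/2)
h(-1 - 1*(-4), S(-4)) - 149 = (-1 - 1*(-4))*(1 + (-1 - 1*(-4)))/2 - 149 = (-1 + 4)*(1 + (-1 + 4))/2 - 149 = (1/2)*3*(1 + 3) - 149 = (1/2)*3*4 - 149 = 6 - 149 = -143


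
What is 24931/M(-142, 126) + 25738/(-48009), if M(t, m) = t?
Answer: -1200567175/6817278 ≈ -176.11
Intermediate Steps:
24931/M(-142, 126) + 25738/(-48009) = 24931/(-142) + 25738/(-48009) = 24931*(-1/142) + 25738*(-1/48009) = -24931/142 - 25738/48009 = -1200567175/6817278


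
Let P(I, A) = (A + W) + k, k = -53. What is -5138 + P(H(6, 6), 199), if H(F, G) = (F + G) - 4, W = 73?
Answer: -4919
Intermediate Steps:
H(F, G) = -4 + F + G
P(I, A) = 20 + A (P(I, A) = (A + 73) - 53 = (73 + A) - 53 = 20 + A)
-5138 + P(H(6, 6), 199) = -5138 + (20 + 199) = -5138 + 219 = -4919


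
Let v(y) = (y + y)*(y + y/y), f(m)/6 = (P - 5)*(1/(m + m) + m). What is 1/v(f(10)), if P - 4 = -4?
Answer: 2/362403 ≈ 5.5187e-6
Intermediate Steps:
P = 0 (P = 4 - 4 = 0)
f(m) = -30*m - 15/m (f(m) = 6*((0 - 5)*(1/(m + m) + m)) = 6*(-5*(1/(2*m) + m)) = 6*(-5*(m + 1/(2*m))) = 6*(-5*m - 5/(2*m)) = -30*m - 15/m)
v(y) = 2*y*(1 + y) (v(y) = (2*y)*(y + 1) = (2*y)*(1 + y) = 2*y*(1 + y))
1/v(f(10)) = 1/(2*(-30*10 - 15/10)*(1 + (-30*10 - 15/10))) = 1/(2*(-300 - 15*⅒)*(1 + (-300 - 15*⅒))) = 1/(2*(-300 - 3/2)*(1 + (-300 - 3/2))) = 1/(2*(-603/2)*(1 - 603/2)) = 1/(2*(-603/2)*(-601/2)) = 1/(362403/2) = 2/362403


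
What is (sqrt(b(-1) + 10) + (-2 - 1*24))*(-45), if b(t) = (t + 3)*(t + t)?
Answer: 1170 - 45*sqrt(6) ≈ 1059.8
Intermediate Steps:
b(t) = 2*t*(3 + t) (b(t) = (3 + t)*(2*t) = 2*t*(3 + t))
(sqrt(b(-1) + 10) + (-2 - 1*24))*(-45) = (sqrt(2*(-1)*(3 - 1) + 10) + (-2 - 1*24))*(-45) = (sqrt(2*(-1)*2 + 10) + (-2 - 24))*(-45) = (sqrt(-4 + 10) - 26)*(-45) = (sqrt(6) - 26)*(-45) = (-26 + sqrt(6))*(-45) = 1170 - 45*sqrt(6)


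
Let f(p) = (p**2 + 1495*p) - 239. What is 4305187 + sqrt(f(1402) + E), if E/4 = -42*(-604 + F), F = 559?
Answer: 4305187 + sqrt(4068915) ≈ 4.3072e+6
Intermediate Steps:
f(p) = -239 + p**2 + 1495*p
E = 7560 (E = 4*(-42*(-604 + 559)) = 4*(-42*(-45)) = 4*1890 = 7560)
4305187 + sqrt(f(1402) + E) = 4305187 + sqrt((-239 + 1402**2 + 1495*1402) + 7560) = 4305187 + sqrt((-239 + 1965604 + 2095990) + 7560) = 4305187 + sqrt(4061355 + 7560) = 4305187 + sqrt(4068915)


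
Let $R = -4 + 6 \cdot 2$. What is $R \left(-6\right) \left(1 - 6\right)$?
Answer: $240$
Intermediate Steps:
$R = 8$ ($R = -4 + 12 = 8$)
$R \left(-6\right) \left(1 - 6\right) = 8 \left(-6\right) \left(1 - 6\right) = - 48 \left(1 - 6\right) = \left(-48\right) \left(-5\right) = 240$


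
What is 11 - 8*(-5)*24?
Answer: 971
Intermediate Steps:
11 - 8*(-5)*24 = 11 + 40*24 = 11 + 960 = 971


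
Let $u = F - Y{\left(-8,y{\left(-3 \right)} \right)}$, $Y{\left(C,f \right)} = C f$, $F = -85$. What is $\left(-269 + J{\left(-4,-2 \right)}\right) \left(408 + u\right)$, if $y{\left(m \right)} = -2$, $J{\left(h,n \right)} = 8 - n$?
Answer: $-79513$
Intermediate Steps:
$u = -101$ ($u = -85 - \left(-8\right) \left(-2\right) = -85 - 16 = -101$)
$\left(-269 + J{\left(-4,-2 \right)}\right) \left(408 + u\right) = \left(-269 + \left(8 - -2\right)\right) \left(408 - 101\right) = \left(-269 + \left(8 + 2\right)\right) 307 = \left(-269 + 10\right) 307 = \left(-259\right) 307 = -79513$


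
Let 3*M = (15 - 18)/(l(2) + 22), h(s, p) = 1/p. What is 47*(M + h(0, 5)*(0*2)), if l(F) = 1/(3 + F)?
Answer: -235/111 ≈ -2.1171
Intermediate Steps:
M = -5/111 (M = ((15 - 18)/(1/(3 + 2) + 22))/3 = (-3/(1/5 + 22))/3 = (-3/111/5)/3 = (-3*5/111)/3 = (1/3)*(-5/37) = -5/111 ≈ -0.045045)
47*(M + h(0, 5)*(0*2)) = 47*(-5/111 + (0*2)/5) = 47*(-5/111 + (1/5)*0) = 47*(-5/111 + 0) = 47*(-5/111) = -235/111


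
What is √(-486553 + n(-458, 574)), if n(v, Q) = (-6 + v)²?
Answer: I*√271257 ≈ 520.82*I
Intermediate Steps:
√(-486553 + n(-458, 574)) = √(-486553 + (-6 - 458)²) = √(-486553 + (-464)²) = √(-486553 + 215296) = √(-271257) = I*√271257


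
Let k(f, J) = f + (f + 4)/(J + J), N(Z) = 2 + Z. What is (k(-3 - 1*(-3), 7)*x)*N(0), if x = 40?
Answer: 160/7 ≈ 22.857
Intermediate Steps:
k(f, J) = f + (4 + f)/(2*J) (k(f, J) = f + (4 + f)/((2*J)) = f + (4 + f)*(1/(2*J)) = f + (4 + f)/(2*J))
(k(-3 - 1*(-3), 7)*x)*N(0) = (((2 + (-3 - 1*(-3))/2 + 7*(-3 - 1*(-3)))/7)*40)*(2 + 0) = (((2 + (-3 + 3)/2 + 7*(-3 + 3))/7)*40)*2 = (((2 + (½)*0 + 7*0)/7)*40)*2 = (((2 + 0 + 0)/7)*40)*2 = (((⅐)*2)*40)*2 = ((2/7)*40)*2 = (80/7)*2 = 160/7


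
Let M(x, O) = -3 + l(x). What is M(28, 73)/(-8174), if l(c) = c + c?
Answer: -53/8174 ≈ -0.0064840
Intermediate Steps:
l(c) = 2*c
M(x, O) = -3 + 2*x
M(28, 73)/(-8174) = (-3 + 2*28)/(-8174) = (-3 + 56)*(-1/8174) = 53*(-1/8174) = -53/8174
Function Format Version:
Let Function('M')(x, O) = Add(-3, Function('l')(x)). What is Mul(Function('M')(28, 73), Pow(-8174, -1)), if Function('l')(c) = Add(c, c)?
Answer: Rational(-53, 8174) ≈ -0.0064840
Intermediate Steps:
Function('l')(c) = Mul(2, c)
Function('M')(x, O) = Add(-3, Mul(2, x))
Mul(Function('M')(28, 73), Pow(-8174, -1)) = Mul(Add(-3, Mul(2, 28)), Pow(-8174, -1)) = Mul(Add(-3, 56), Rational(-1, 8174)) = Mul(53, Rational(-1, 8174)) = Rational(-53, 8174)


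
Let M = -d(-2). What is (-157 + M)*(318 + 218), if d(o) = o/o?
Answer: -84688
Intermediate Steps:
d(o) = 1
M = -1 (M = -1*1 = -1)
(-157 + M)*(318 + 218) = (-157 - 1)*(318 + 218) = -158*536 = -84688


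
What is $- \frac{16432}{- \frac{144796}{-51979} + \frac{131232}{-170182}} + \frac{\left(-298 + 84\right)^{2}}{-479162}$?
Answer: $- \frac{334854463492733622}{41052123132041} \approx -8156.8$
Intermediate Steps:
$- \frac{16432}{- \frac{144796}{-51979} + \frac{131232}{-170182}} + \frac{\left(-298 + 84\right)^{2}}{-479162} = - \frac{16432}{\left(-144796\right) \left(- \frac{1}{51979}\right) + 131232 \left(- \frac{1}{170182}\right)} + \left(-214\right)^{2} \left(- \frac{1}{479162}\right) = - \frac{16432}{\frac{144796}{51979} - \frac{65616}{85091}} + 45796 \left(- \frac{1}{479162}\right) = - \frac{16432}{\frac{8910182372}{4422945089}} - \frac{22898}{239581} = \left(-16432\right) \frac{4422945089}{8910182372} - \frac{22898}{239581} = - \frac{1397650648124}{171349661} - \frac{22898}{239581} = - \frac{334854463492733622}{41052123132041}$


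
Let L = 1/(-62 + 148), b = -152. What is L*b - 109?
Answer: -4763/43 ≈ -110.77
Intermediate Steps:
L = 1/86 ≈ 0.011628
L*b - 109 = (1/86)*(-152) - 109 = -76/43 - 109 = -4763/43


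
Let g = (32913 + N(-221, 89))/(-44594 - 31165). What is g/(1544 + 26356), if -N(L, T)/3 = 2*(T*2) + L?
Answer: -301/19571075 ≈ -1.5380e-5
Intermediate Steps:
N(L, T) = -12*T - 3*L (N(L, T) = -3*(2*(T*2) + L) = -3*(2*(2*T) + L) = -3*(4*T + L) = -3*(L + 4*T) = -12*T - 3*L)
g = -10836/25253 (g = (32913 + (-12*89 - 3*(-221)))/(-44594 - 31165) = (32913 + (-1068 + 663))/(-75759) = (32913 - 405)*(-1/75759) = 32508*(-1/75759) = -10836/25253 ≈ -0.42910)
g/(1544 + 26356) = -10836/(25253*(1544 + 26356)) = -10836/25253/27900 = -10836/25253*1/27900 = -301/19571075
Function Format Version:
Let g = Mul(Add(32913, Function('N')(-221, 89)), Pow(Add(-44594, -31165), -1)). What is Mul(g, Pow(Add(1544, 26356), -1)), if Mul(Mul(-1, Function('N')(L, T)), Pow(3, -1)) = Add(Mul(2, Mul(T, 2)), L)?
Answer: Rational(-301, 19571075) ≈ -1.5380e-5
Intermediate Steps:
Function('N')(L, T) = Add(Mul(-12, T), Mul(-3, L)) (Function('N')(L, T) = Mul(-3, Add(Mul(2, Mul(T, 2)), L)) = Mul(-3, Add(Mul(2, Mul(2, T)), L)) = Mul(-3, Add(Mul(4, T), L)) = Mul(-3, Add(L, Mul(4, T))) = Add(Mul(-12, T), Mul(-3, L)))
g = Rational(-10836, 25253) (g = Mul(Add(32913, Add(Mul(-12, 89), Mul(-3, -221))), Pow(Add(-44594, -31165), -1)) = Mul(Add(32913, Add(-1068, 663)), Pow(-75759, -1)) = Mul(Add(32913, -405), Rational(-1, 75759)) = Mul(32508, Rational(-1, 75759)) = Rational(-10836, 25253) ≈ -0.42910)
Mul(g, Pow(Add(1544, 26356), -1)) = Mul(Rational(-10836, 25253), Pow(Add(1544, 26356), -1)) = Mul(Rational(-10836, 25253), Pow(27900, -1)) = Mul(Rational(-10836, 25253), Rational(1, 27900)) = Rational(-301, 19571075)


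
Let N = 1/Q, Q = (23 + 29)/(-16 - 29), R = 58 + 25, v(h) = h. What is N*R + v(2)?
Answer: -3631/52 ≈ -69.827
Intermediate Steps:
R = 83
Q = -52/45 (Q = 52/(-45) = 52*(-1/45) = -52/45 ≈ -1.1556)
N = -45/52 (N = 1/(-52/45) = -45/52 ≈ -0.86539)
N*R + v(2) = -45/52*83 + 2 = -3735/52 + 2 = -3631/52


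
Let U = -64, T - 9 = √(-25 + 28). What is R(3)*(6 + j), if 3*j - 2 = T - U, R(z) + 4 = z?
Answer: -31 - √3/3 ≈ -31.577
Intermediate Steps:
R(z) = -4 + z
T = 9 + √3 (T = 9 + √(-25 + 28) = 9 + √3 ≈ 10.732)
j = 25 + √3/3 (j = ⅔ + ((9 + √3) - 1*(-64))/3 = ⅔ + ((9 + √3) + 64)/3 = ⅔ + (73 + √3)/3 = ⅔ + (73/3 + √3/3) = 25 + √3/3 ≈ 25.577)
R(3)*(6 + j) = (-4 + 3)*(6 + (25 + √3/3)) = -(31 + √3/3) = -31 - √3/3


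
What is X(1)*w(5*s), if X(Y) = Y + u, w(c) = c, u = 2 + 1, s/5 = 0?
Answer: 0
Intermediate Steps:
s = 0 (s = 5*0 = 0)
u = 3
X(Y) = 3 + Y (X(Y) = Y + 3 = 3 + Y)
X(1)*w(5*s) = (3 + 1)*(5*0) = 4*0 = 0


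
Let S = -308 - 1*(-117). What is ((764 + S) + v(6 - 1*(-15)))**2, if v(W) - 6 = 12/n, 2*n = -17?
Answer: 96412761/289 ≈ 3.3361e+5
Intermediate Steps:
n = -17/2 (n = (1/2)*(-17) = -17/2 ≈ -8.5000)
S = -191 (S = -308 + 117 = -191)
v(W) = 78/17 (v(W) = 6 + 12/(-17/2) = 6 + 12*(-2/17) = 6 - 24/17 = 78/17)
((764 + S) + v(6 - 1*(-15)))**2 = ((764 - 191) + 78/17)**2 = (573 + 78/17)**2 = (9819/17)**2 = 96412761/289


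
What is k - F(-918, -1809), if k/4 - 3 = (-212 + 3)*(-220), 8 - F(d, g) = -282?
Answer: 183642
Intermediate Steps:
F(d, g) = 290 (F(d, g) = 8 - 1*(-282) = 8 + 282 = 290)
k = 183932 (k = 12 + 4*((-212 + 3)*(-220)) = 12 + 4*(-209*(-220)) = 12 + 4*45980 = 12 + 183920 = 183932)
k - F(-918, -1809) = 183932 - 1*290 = 183932 - 290 = 183642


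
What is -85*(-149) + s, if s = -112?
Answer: 12553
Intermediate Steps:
-85*(-149) + s = -85*(-149) - 112 = 12665 - 112 = 12553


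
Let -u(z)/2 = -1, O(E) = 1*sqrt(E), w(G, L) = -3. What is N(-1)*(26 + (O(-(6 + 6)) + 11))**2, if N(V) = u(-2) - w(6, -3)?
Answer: 6785 + 740*I*sqrt(3) ≈ 6785.0 + 1281.7*I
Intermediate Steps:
O(E) = sqrt(E)
u(z) = 2 (u(z) = -2*(-1) = 2)
N(V) = 5 (N(V) = 2 - 1*(-3) = 2 + 3 = 5)
N(-1)*(26 + (O(-(6 + 6)) + 11))**2 = 5*(26 + (sqrt(-(6 + 6)) + 11))**2 = 5*(26 + (sqrt(-1*12) + 11))**2 = 5*(26 + (sqrt(-12) + 11))**2 = 5*(26 + (2*I*sqrt(3) + 11))**2 = 5*(26 + (11 + 2*I*sqrt(3)))**2 = 5*(37 + 2*I*sqrt(3))**2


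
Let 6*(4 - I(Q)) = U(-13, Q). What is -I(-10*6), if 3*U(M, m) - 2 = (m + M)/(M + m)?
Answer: -23/6 ≈ -3.8333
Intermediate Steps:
U(M, m) = 1 (U(M, m) = ⅔ + ((m + M)/(M + m))/3 = ⅔ + ((M + m)/(M + m))/3 = ⅔ + (⅓)*1 = ⅔ + ⅓ = 1)
I(Q) = 23/6 (I(Q) = 4 - ⅙*1 = 4 - ⅙ = 23/6)
-I(-10*6) = -1*23/6 = -23/6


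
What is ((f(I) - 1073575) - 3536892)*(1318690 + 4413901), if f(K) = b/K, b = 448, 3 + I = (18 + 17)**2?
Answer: -16148680831827783/611 ≈ -2.6430e+13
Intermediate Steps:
I = 1222 (I = -3 + (18 + 17)**2 = -3 + 35**2 = -3 + 1225 = 1222)
f(K) = 448/K
((f(I) - 1073575) - 3536892)*(1318690 + 4413901) = ((448/1222 - 1073575) - 3536892)*(1318690 + 4413901) = ((448*(1/1222) - 1073575) - 3536892)*5732591 = ((224/611 - 1073575) - 3536892)*5732591 = (-655954101/611 - 3536892)*5732591 = -2816995113/611*5732591 = -16148680831827783/611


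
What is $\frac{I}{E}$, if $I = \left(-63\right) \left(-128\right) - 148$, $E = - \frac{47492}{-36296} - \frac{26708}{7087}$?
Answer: $- \frac{509057679208}{158204441} \approx -3217.7$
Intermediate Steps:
$E = - \frac{158204441}{64307438}$ ($E = \left(-47492\right) \left(- \frac{1}{36296}\right) - \frac{26708}{7087} = \frac{11873}{9074} - \frac{26708}{7087} = - \frac{158204441}{64307438} \approx -2.4601$)
$I = 7916$ ($I = 8064 - 148 = 7916$)
$\frac{I}{E} = \frac{7916}{- \frac{158204441}{64307438}} = 7916 \left(- \frac{64307438}{158204441}\right) = - \frac{509057679208}{158204441}$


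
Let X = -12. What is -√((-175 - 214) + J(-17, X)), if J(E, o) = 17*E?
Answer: -I*√678 ≈ -26.038*I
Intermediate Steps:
-√((-175 - 214) + J(-17, X)) = -√((-175 - 214) + 17*(-17)) = -√(-389 - 289) = -√(-678) = -I*√678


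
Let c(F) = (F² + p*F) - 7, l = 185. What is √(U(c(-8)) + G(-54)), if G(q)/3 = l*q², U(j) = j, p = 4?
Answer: √1618405 ≈ 1272.2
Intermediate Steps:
c(F) = -7 + F² + 4*F (c(F) = (F² + 4*F) - 7 = -7 + F² + 4*F)
G(q) = 555*q² (G(q) = 3*(185*q²) = 555*q²)
√(U(c(-8)) + G(-54)) = √((-7 + (-8)² + 4*(-8)) + 555*(-54)²) = √((-7 + 64 - 32) + 555*2916) = √(25 + 1618380) = √1618405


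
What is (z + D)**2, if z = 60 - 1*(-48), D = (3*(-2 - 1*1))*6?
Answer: 2916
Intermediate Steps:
D = -54 (D = (3*(-2 - 1))*6 = (3*(-3))*6 = -9*6 = -54)
z = 108 (z = 60 + 48 = 108)
(z + D)**2 = (108 - 54)**2 = 54**2 = 2916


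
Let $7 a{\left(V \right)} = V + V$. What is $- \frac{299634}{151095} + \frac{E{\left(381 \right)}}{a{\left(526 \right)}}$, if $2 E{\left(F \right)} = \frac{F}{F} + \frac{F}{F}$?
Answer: $- \frac{104719101}{52983980} \approx -1.9764$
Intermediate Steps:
$a{\left(V \right)} = \frac{2 V}{7}$ ($a{\left(V \right)} = \frac{V + V}{7} = \frac{2 V}{7}$)
$E{\left(F \right)} = 1$ ($E{\left(F \right)} = \frac{\frac{F}{F} + \frac{F}{F}}{2} = \frac{1 + 1}{2} = \frac{1}{2} \cdot 2 = 1$)
$- \frac{299634}{151095} + \frac{E{\left(381 \right)}}{a{\left(526 \right)}} = - \frac{299634}{151095} + 1 \frac{1}{\frac{2}{7} \cdot 526} = \left(-299634\right) \frac{1}{151095} + 1 \frac{1}{\frac{1052}{7}} = - \frac{99878}{50365} + 1 \cdot \frac{7}{1052} = - \frac{99878}{50365} + \frac{7}{1052} = - \frac{104719101}{52983980}$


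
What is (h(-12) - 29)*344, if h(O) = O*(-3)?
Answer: 2408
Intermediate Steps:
h(O) = -3*O
(h(-12) - 29)*344 = (-3*(-12) - 29)*344 = (36 - 29)*344 = 7*344 = 2408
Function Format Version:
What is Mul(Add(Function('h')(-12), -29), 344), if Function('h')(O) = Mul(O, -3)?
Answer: 2408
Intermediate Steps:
Function('h')(O) = Mul(-3, O)
Mul(Add(Function('h')(-12), -29), 344) = Mul(Add(Mul(-3, -12), -29), 344) = Mul(Add(36, -29), 344) = Mul(7, 344) = 2408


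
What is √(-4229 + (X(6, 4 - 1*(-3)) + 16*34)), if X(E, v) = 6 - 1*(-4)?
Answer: 35*I*√3 ≈ 60.622*I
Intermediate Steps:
X(E, v) = 10 (X(E, v) = 6 + 4 = 10)
√(-4229 + (X(6, 4 - 1*(-3)) + 16*34)) = √(-4229 + (10 + 16*34)) = √(-4229 + (10 + 544)) = √(-4229 + 554) = √(-3675) = 35*I*√3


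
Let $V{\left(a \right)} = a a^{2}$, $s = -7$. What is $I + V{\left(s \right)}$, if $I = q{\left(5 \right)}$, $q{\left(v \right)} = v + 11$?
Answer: $-327$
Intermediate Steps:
$V{\left(a \right)} = a^{3}$
$q{\left(v \right)} = 11 + v$
$I = 16$ ($I = 11 + 5 = 16$)
$I + V{\left(s \right)} = 16 + \left(-7\right)^{3} = 16 - 343 = -327$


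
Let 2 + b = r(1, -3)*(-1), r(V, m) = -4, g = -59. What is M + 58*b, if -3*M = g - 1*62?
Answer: 469/3 ≈ 156.33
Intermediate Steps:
M = 121/3 (M = -(-59 - 1*62)/3 = -(-59 - 62)/3 = -⅓*(-121) = 121/3 ≈ 40.333)
b = 2 (b = -2 - 4*(-1) = -2 + 4 = 2)
M + 58*b = 121/3 + 58*2 = 121/3 + 116 = 469/3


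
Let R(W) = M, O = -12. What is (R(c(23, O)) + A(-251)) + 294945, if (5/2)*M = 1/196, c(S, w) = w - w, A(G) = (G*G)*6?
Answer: 329745991/490 ≈ 6.7295e+5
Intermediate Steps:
A(G) = 6*G**2 (A(G) = G**2*6 = 6*G**2)
c(S, w) = 0
M = 1/490 (M = (2/5)/196 = (2/5)*(1/196) = 1/490 ≈ 0.0020408)
R(W) = 1/490
(R(c(23, O)) + A(-251)) + 294945 = (1/490 + 6*(-251)**2) + 294945 = (1/490 + 6*63001) + 294945 = (1/490 + 378006) + 294945 = 185222941/490 + 294945 = 329745991/490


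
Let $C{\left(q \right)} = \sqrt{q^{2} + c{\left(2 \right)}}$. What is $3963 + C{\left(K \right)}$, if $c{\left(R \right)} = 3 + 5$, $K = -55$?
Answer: $3963 + 3 \sqrt{337} \approx 4018.1$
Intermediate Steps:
$c{\left(R \right)} = 8$
$C{\left(q \right)} = \sqrt{8 + q^{2}}$ ($C{\left(q \right)} = \sqrt{q^{2} + 8} = \sqrt{8 + q^{2}}$)
$3963 + C{\left(K \right)} = 3963 + \sqrt{8 + \left(-55\right)^{2}} = 3963 + \sqrt{8 + 3025} = 3963 + \sqrt{3033} = 3963 + 3 \sqrt{337}$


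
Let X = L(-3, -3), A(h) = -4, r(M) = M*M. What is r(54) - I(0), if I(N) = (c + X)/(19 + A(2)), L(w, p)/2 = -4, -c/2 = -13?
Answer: 14574/5 ≈ 2914.8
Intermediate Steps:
c = 26 (c = -2*(-13) = 26)
r(M) = M²
L(w, p) = -8 (L(w, p) = 2*(-4) = -8)
X = -8
I(N) = 6/5 (I(N) = (26 - 8)/(19 - 4) = 18/15 = 18*(1/15) = 6/5)
r(54) - I(0) = 54² - 1*6/5 = 2916 - 6/5 = 14574/5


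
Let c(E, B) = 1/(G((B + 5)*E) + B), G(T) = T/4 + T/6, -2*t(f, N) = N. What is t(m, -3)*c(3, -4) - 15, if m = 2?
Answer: -171/11 ≈ -15.545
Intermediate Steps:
t(f, N) = -N/2
G(T) = 5*T/12 (G(T) = T*(¼) + T*(⅙) = T/4 + T/6 = 5*T/12)
c(E, B) = 1/(B + 5*E*(5 + B)/12) (c(E, B) = 1/(5*((B + 5)*E)/12 + B) = 1/(5*((5 + B)*E)/12 + B) = 1/(5*(E*(5 + B))/12 + B) = 1/(5*E*(5 + B)/12 + B) = 1/(B + 5*E*(5 + B)/12))
t(m, -3)*c(3, -4) - 15 = (-½*(-3))*(12/(12*(-4) + 5*3*(5 - 4))) - 15 = 3*(12/(-48 + 5*3*1))/2 - 15 = 3*(12/(-48 + 15))/2 - 15 = 3*(12/(-33))/2 - 15 = 3*(12*(-1/33))/2 - 15 = (3/2)*(-4/11) - 15 = -6/11 - 15 = -171/11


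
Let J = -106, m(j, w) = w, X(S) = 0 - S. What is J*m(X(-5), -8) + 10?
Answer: 858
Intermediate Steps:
X(S) = -S
J*m(X(-5), -8) + 10 = -106*(-8) + 10 = 848 + 10 = 858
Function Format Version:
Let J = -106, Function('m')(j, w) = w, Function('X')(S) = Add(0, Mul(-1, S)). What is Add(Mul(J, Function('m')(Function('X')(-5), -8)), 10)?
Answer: 858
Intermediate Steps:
Function('X')(S) = Mul(-1, S)
Add(Mul(J, Function('m')(Function('X')(-5), -8)), 10) = Add(Mul(-106, -8), 10) = Add(848, 10) = 858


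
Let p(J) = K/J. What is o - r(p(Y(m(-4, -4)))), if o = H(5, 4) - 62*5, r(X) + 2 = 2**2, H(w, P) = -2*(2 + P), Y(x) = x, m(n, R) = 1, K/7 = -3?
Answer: -324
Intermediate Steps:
K = -21 (K = 7*(-3) = -21)
p(J) = -21/J
H(w, P) = -4 - 2*P
r(X) = 2 (r(X) = -2 + 2**2 = -2 + 4 = 2)
o = -322 (o = (-4 - 2*4) - 62*5 = (-4 - 8) - 310 = -12 - 310 = -322)
o - r(p(Y(m(-4, -4)))) = -322 - 1*2 = -322 - 2 = -324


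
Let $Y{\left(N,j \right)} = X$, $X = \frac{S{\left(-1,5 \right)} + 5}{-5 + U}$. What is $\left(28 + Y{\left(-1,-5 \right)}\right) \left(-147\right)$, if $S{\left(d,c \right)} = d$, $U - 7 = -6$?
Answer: $-3969$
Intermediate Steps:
$U = 1$ ($U = 7 - 6 = 1$)
$X = -1$ ($X = \frac{-1 + 5}{-5 + 1} = \frac{4}{-4} = 4 \left(- \frac{1}{4}\right) = -1$)
$Y{\left(N,j \right)} = -1$
$\left(28 + Y{\left(-1,-5 \right)}\right) \left(-147\right) = \left(28 - 1\right) \left(-147\right) = 27 \left(-147\right) = -3969$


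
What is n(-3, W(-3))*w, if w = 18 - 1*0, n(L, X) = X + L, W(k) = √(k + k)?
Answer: -54 + 18*I*√6 ≈ -54.0 + 44.091*I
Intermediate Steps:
W(k) = √2*√k (W(k) = √(2*k) = √2*√k)
n(L, X) = L + X
w = 18 (w = 18 + 0 = 18)
n(-3, W(-3))*w = (-3 + √2*√(-3))*18 = (-3 + √2*(I*√3))*18 = (-3 + I*√6)*18 = -54 + 18*I*√6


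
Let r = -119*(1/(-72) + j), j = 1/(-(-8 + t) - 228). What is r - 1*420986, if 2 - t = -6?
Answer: -575905873/1368 ≈ -4.2098e+5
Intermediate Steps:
t = 8 (t = 2 - 1*(-6) = 2 + 6 = 8)
j = -1/228 (j = 1/(-(-8 + 8) - 228) = 1/(-1*0 - 228) = 1/(0 - 228) = 1/(-228) = -1/228 ≈ -0.0043860)
r = 2975/1368 (r = -119*(1/(-72) - 1/228) = -119*(-1/72 - 1/228) = -119*(-25/1368) = 2975/1368 ≈ 2.1747)
r - 1*420986 = 2975/1368 - 1*420986 = 2975/1368 - 420986 = -575905873/1368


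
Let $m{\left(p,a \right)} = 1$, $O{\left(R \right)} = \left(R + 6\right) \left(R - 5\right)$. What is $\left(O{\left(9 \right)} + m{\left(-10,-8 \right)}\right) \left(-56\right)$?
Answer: $-3416$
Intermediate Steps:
$O{\left(R \right)} = \left(-5 + R\right) \left(6 + R\right)$ ($O{\left(R \right)} = \left(6 + R\right) \left(-5 + R\right) = \left(-5 + R\right) \left(6 + R\right)$)
$\left(O{\left(9 \right)} + m{\left(-10,-8 \right)}\right) \left(-56\right) = \left(\left(-30 + 9 + 9^{2}\right) + 1\right) \left(-56\right) = \left(\left(-30 + 9 + 81\right) + 1\right) \left(-56\right) = \left(60 + 1\right) \left(-56\right) = 61 \left(-56\right) = -3416$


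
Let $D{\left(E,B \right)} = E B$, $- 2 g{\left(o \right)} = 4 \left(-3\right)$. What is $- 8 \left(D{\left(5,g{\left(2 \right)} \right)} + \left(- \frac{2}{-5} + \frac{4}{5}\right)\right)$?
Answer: $- \frac{1248}{5} \approx -249.6$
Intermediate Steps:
$g{\left(o \right)} = 6$ ($g{\left(o \right)} = - \frac{4 \left(-3\right)}{2} = \left(- \frac{1}{2}\right) \left(-12\right) = 6$)
$D{\left(E,B \right)} = B E$
$- 8 \left(D{\left(5,g{\left(2 \right)} \right)} + \left(- \frac{2}{-5} + \frac{4}{5}\right)\right) = - 8 \left(6 \cdot 5 + \left(- \frac{2}{-5} + \frac{4}{5}\right)\right) = - 8 \left(30 + \left(\left(-2\right) \left(- \frac{1}{5}\right) + 4 \cdot \frac{1}{5}\right)\right) = - 8 \left(30 + \left(\frac{2}{5} + \frac{4}{5}\right)\right) = - 8 \left(30 + \frac{6}{5}\right) = \left(-8\right) \frac{156}{5} = - \frac{1248}{5}$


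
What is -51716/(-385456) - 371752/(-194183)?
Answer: 38334101735/18712250612 ≈ 2.0486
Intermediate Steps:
-51716/(-385456) - 371752/(-194183) = -51716*(-1/385456) - 371752*(-1/194183) = 12929/96364 + 371752/194183 = 38334101735/18712250612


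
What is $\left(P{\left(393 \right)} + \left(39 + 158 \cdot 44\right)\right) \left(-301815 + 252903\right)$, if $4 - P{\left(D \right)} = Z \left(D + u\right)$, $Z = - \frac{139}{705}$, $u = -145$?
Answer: $- \frac{80964799888}{235} \approx -3.4453 \cdot 10^{8}$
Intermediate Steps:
$Z = - \frac{139}{705}$ ($Z = \left(-139\right) \frac{1}{705} = - \frac{139}{705} \approx -0.19716$)
$P{\left(D \right)} = - \frac{3467}{141} + \frac{139 D}{705}$ ($P{\left(D \right)} = 4 - - \frac{139 \left(D - 145\right)}{705} = 4 - - \frac{139 \left(-145 + D\right)}{705} = 4 - \left(\frac{4031}{141} - \frac{139 D}{705}\right) = 4 + \left(- \frac{4031}{141} + \frac{139 D}{705}\right) = - \frac{3467}{141} + \frac{139 D}{705}$)
$\left(P{\left(393 \right)} + \left(39 + 158 \cdot 44\right)\right) \left(-301815 + 252903\right) = \left(\left(- \frac{3467}{141} + \frac{139}{705} \cdot 393\right) + \left(39 + 158 \cdot 44\right)\right) \left(-301815 + 252903\right) = \left(\left(- \frac{3467}{141} + \frac{18209}{235}\right) + \left(39 + 6952\right)\right) \left(-48912\right) = \left(\frac{37292}{705} + 6991\right) \left(-48912\right) = \frac{4965947}{705} \left(-48912\right) = - \frac{80964799888}{235}$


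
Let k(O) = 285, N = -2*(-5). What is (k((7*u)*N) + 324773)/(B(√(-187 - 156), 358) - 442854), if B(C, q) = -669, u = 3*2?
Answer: -325058/443523 ≈ -0.73290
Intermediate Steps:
u = 6
N = 10
(k((7*u)*N) + 324773)/(B(√(-187 - 156), 358) - 442854) = (285 + 324773)/(-669 - 442854) = 325058/(-443523) = 325058*(-1/443523) = -325058/443523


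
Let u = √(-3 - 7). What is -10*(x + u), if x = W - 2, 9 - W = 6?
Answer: -10 - 10*I*√10 ≈ -10.0 - 31.623*I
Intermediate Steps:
W = 3 (W = 9 - 1*6 = 9 - 6 = 3)
x = 1 (x = 3 - 2 = 1)
u = I*√10 (u = √(-10) = I*√10 ≈ 3.1623*I)
-10*(x + u) = -10*(1 + I*√10) = -10 - 10*I*√10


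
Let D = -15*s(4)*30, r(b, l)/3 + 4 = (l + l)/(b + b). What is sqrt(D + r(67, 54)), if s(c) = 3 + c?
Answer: 2*I*sqrt(3545841)/67 ≈ 56.21*I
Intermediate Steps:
r(b, l) = -12 + 3*l/b (r(b, l) = -12 + 3*((l + l)/(b + b)) = -12 + 3*((2*l)/((2*b))) = -12 + 3*((2*l)*(1/(2*b))) = -12 + 3*(l/b) = -12 + 3*l/b)
D = -3150 (D = -15*(3 + 4)*30 = -15*7*30 = -105*30 = -3150)
sqrt(D + r(67, 54)) = sqrt(-3150 + (-12 + 3*54/67)) = sqrt(-3150 + (-12 + 3*54*(1/67))) = sqrt(-3150 + (-12 + 162/67)) = sqrt(-3150 - 642/67) = sqrt(-211692/67) = 2*I*sqrt(3545841)/67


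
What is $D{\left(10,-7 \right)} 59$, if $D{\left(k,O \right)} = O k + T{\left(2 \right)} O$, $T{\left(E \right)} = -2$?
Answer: $-3304$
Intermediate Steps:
$D{\left(k,O \right)} = - 2 O + O k$ ($D{\left(k,O \right)} = O k - 2 O = - 2 O + O k$)
$D{\left(10,-7 \right)} 59 = - 7 \left(-2 + 10\right) 59 = \left(-7\right) 8 \cdot 59 = \left(-56\right) 59 = -3304$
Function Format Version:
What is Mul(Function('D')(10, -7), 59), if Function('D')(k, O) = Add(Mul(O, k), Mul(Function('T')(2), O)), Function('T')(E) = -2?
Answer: -3304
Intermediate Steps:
Function('D')(k, O) = Add(Mul(-2, O), Mul(O, k)) (Function('D')(k, O) = Add(Mul(O, k), Mul(-2, O)) = Add(Mul(-2, O), Mul(O, k)))
Mul(Function('D')(10, -7), 59) = Mul(Mul(-7, Add(-2, 10)), 59) = Mul(Mul(-7, 8), 59) = Mul(-56, 59) = -3304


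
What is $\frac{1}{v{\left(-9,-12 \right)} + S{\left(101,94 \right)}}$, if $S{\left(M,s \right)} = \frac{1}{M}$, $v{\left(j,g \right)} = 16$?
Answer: $\frac{101}{1617} \approx 0.062461$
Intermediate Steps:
$\frac{1}{v{\left(-9,-12 \right)} + S{\left(101,94 \right)}} = \frac{1}{16 + \frac{1}{101}} = \frac{1}{\frac{1617}{101}} = \frac{101}{1617}$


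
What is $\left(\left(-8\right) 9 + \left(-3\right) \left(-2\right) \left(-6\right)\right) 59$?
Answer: $-6372$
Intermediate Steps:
$\left(\left(-8\right) 9 + \left(-3\right) \left(-2\right) \left(-6\right)\right) 59 = \left(-72 + 6 \left(-6\right)\right) 59 = \left(-72 - 36\right) 59 = \left(-108\right) 59 = -6372$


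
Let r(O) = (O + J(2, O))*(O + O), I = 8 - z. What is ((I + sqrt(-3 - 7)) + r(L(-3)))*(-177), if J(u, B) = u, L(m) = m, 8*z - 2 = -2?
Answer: -2478 - 177*I*sqrt(10) ≈ -2478.0 - 559.72*I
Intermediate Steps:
z = 0 (z = 1/4 + (1/8)*(-2) = 1/4 - 1/4 = 0)
I = 8 (I = 8 - 1*0 = 8 + 0 = 8)
r(O) = 2*O*(2 + O) (r(O) = (O + 2)*(O + O) = (2 + O)*(2*O) = 2*O*(2 + O))
((I + sqrt(-3 - 7)) + r(L(-3)))*(-177) = ((8 + sqrt(-3 - 7)) + 2*(-3)*(2 - 3))*(-177) = ((8 + sqrt(-10)) + 2*(-3)*(-1))*(-177) = ((8 + I*sqrt(10)) + 6)*(-177) = (14 + I*sqrt(10))*(-177) = -2478 - 177*I*sqrt(10)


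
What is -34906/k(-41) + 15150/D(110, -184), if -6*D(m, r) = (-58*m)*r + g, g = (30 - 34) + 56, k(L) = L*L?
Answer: -3427622461/164453911 ≈ -20.842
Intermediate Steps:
k(L) = L²
g = 52 (g = -4 + 56 = 52)
D(m, r) = -26/3 + 29*m*r/3 (D(m, r) = -((-58*m)*r + 52)/6 = -(-58*m*r + 52)/6 = -(52 - 58*m*r)/6 = -26/3 + 29*m*r/3)
-34906/k(-41) + 15150/D(110, -184) = -34906/((-41)²) + 15150/(-26/3 + (29/3)*110*(-184)) = -34906/1681 + 15150/(-26/3 - 586960/3) = -34906*1/1681 + 15150/(-195662) = -34906/1681 + 15150*(-1/195662) = -34906/1681 - 7575/97831 = -3427622461/164453911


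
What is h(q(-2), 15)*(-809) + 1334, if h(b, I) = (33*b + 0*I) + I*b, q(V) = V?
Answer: 78998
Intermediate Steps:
h(b, I) = 33*b + I*b (h(b, I) = (33*b + 0) + I*b = 33*b + I*b)
h(q(-2), 15)*(-809) + 1334 = -2*(33 + 15)*(-809) + 1334 = -2*48*(-809) + 1334 = -96*(-809) + 1334 = 77664 + 1334 = 78998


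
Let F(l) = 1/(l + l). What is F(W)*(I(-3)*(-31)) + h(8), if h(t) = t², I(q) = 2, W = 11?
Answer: 673/11 ≈ 61.182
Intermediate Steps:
F(l) = 1/(2*l)
F(W)*(I(-3)*(-31)) + h(8) = ((½)/11)*(2*(-31)) + 8² = ((½)*(1/11))*(-62) + 64 = (1/22)*(-62) + 64 = -31/11 + 64 = 673/11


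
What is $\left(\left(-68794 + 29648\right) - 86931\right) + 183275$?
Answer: $57198$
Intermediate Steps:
$\left(\left(-68794 + 29648\right) - 86931\right) + 183275 = \left(-39146 - 86931\right) + 183275 = -126077 + 183275 = 57198$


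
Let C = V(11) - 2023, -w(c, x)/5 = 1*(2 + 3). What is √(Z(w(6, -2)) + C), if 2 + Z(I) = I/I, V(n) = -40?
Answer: 4*I*√129 ≈ 45.431*I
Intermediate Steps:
w(c, x) = -25 (w(c, x) = -5*(2 + 3) = -5*5 = -25)
C = -2063 (C = -40 - 2023 = -2063)
Z(I) = -1 (Z(I) = -2 + I/I = -2 + 1 = -1)
√(Z(w(6, -2)) + C) = √(-1 - 2063) = √(-2064) = 4*I*√129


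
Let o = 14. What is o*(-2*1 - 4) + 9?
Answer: -75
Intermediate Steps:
o*(-2*1 - 4) + 9 = 14*(-2*1 - 4) + 9 = 14*(-2 - 4) + 9 = 14*(-6) + 9 = -84 + 9 = -75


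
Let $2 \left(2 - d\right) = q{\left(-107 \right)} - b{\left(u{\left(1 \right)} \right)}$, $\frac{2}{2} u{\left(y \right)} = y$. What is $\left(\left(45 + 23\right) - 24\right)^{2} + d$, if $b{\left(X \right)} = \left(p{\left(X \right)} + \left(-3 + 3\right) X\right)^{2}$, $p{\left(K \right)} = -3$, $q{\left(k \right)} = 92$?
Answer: $\frac{3793}{2} \approx 1896.5$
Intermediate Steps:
$u{\left(y \right)} = y$
$b{\left(X \right)} = 9$ ($b{\left(X \right)} = \left(-3 + \left(-3 + 3\right) X\right)^{2} = \left(-3 + 0 X\right)^{2} = \left(-3 + 0\right)^{2} = \left(-3\right)^{2} = 9$)
$d = - \frac{79}{2}$ ($d = 2 - \frac{92 - 9}{2} = 2 - \frac{83}{2} = - \frac{79}{2} \approx -39.5$)
$\left(\left(45 + 23\right) - 24\right)^{2} + d = \left(\left(45 + 23\right) - 24\right)^{2} - \frac{79}{2} = \left(68 - 24\right)^{2} - \frac{79}{2} = 44^{2} - \frac{79}{2} = 1936 - \frac{79}{2} = \frac{3793}{2}$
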